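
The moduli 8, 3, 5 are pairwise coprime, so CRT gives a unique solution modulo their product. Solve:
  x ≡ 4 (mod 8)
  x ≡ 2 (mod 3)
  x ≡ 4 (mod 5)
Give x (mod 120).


Moduli 8, 3, 5 are pairwise coprime; by CRT there is a unique solution modulo M = 8 · 3 · 5 = 120.
Solve pairwise, accumulating the modulus:
  Start with x ≡ 4 (mod 8).
  Combine with x ≡ 2 (mod 3): since gcd(8, 3) = 1, we get a unique residue mod 24.
    Write x = 4 + 8·t and substitute into x ≡ 2 (mod 3): 8·t ≡ 2 − 4 = -2 (mod 3).
    Reduce coefficients mod 3: 2·t ≡ 1 (mod 3).
    The inverse of 2 mod 3 is 2 (since 2·2 = 4 = 1·3 + 1), so t ≡ 2·1 = 2 ≡ 2 (mod 3).
    Then x = 4 + 8·2 = 20, valid modulo lcm(8, 3) = 24: x ≡ 20 (mod 24).
  Combine with x ≡ 4 (mod 5): since gcd(24, 5) = 1, we get a unique residue mod 120.
    Write x = 20 + 24·t and substitute into x ≡ 4 (mod 5): 24·t ≡ 4 − 20 = -16 (mod 5).
    Reduce coefficients mod 5: 4·t ≡ 4 (mod 5).
    The inverse of 4 mod 5 is 4 (since 4·4 = 16 = 3·5 + 1), so t ≡ 4·4 = 16 ≡ 1 (mod 5).
    Then x = 20 + 24·1 = 44, valid modulo lcm(24, 5) = 120: x ≡ 44 (mod 120).
Verify: 44 mod 8 = 4 ✓, 44 mod 3 = 2 ✓, 44 mod 5 = 4 ✓.

x ≡ 44 (mod 120).


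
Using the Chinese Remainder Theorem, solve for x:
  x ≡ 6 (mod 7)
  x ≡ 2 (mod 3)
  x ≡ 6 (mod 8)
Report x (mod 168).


Moduli 7, 3, 8 are pairwise coprime; by CRT there is a unique solution modulo M = 7 · 3 · 8 = 168.
Solve pairwise, accumulating the modulus:
  Start with x ≡ 6 (mod 7).
  Combine with x ≡ 2 (mod 3): since gcd(7, 3) = 1, we get a unique residue mod 21.
    Write x = 6 + 7·t and substitute into x ≡ 2 (mod 3): 7·t ≡ 2 − 6 = -4 (mod 3).
    Reduce coefficients mod 3: 1·t ≡ 2 (mod 3).
    So t ≡ 2 (mod 3).
    Then x = 6 + 7·2 = 20, valid modulo lcm(7, 3) = 21: x ≡ 20 (mod 21).
  Combine with x ≡ 6 (mod 8): since gcd(21, 8) = 1, we get a unique residue mod 168.
    Write x = 20 + 21·t and substitute into x ≡ 6 (mod 8): 21·t ≡ 6 − 20 = -14 (mod 8).
    Reduce coefficients mod 8: 5·t ≡ 2 (mod 8).
    The inverse of 5 mod 8 is 5 (since 5·5 = 25 = 3·8 + 1), so t ≡ 5·2 = 10 ≡ 2 (mod 8).
    Then x = 20 + 21·2 = 62, valid modulo lcm(21, 8) = 168: x ≡ 62 (mod 168).
Verify: 62 mod 7 = 6 ✓, 62 mod 3 = 2 ✓, 62 mod 8 = 6 ✓.

x ≡ 62 (mod 168).


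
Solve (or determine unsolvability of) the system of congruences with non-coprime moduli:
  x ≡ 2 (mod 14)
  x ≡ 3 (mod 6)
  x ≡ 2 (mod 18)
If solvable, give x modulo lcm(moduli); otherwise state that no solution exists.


Moduli 14, 6, 18 are not pairwise coprime, so CRT works modulo lcm(m_i) when all pairwise compatibility conditions hold.
Pairwise compatibility: gcd(m_i, m_j) must divide a_i - a_j for every pair.
Merge one congruence at a time:
  Start: x ≡ 2 (mod 14).
  Combine with x ≡ 3 (mod 6): gcd(14, 6) = 2, and 3 - 2 = 1 is NOT divisible by 2.
    ⇒ system is inconsistent (no integer solution).

No solution (the system is inconsistent).


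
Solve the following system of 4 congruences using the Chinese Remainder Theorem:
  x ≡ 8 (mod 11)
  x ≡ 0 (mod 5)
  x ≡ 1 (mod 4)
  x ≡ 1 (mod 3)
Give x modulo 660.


Product of moduli M = 11 · 5 · 4 · 3 = 660.
Merge one congruence at a time:
  Start: x ≡ 8 (mod 11).
  Combine with x ≡ 0 (mod 5); new modulus lcm = 55.
    Write x = 8 + 11·t and substitute into x ≡ 0 (mod 5): 11·t ≡ 0 − 8 = -8 (mod 5).
    Reduce coefficients mod 5: 1·t ≡ 2 (mod 5).
    So t ≡ 2 (mod 5).
    Then x = 8 + 11·2 = 30, valid modulo lcm(11, 5) = 55: x ≡ 30 (mod 55).
  Combine with x ≡ 1 (mod 4); new modulus lcm = 220.
    Write x = 30 + 55·t and substitute into x ≡ 1 (mod 4): 55·t ≡ 1 − 30 = -29 (mod 4).
    Reduce coefficients mod 4: 3·t ≡ 3 (mod 4).
    The inverse of 3 mod 4 is 3 (since 3·3 = 9 = 2·4 + 1), so t ≡ 3·3 = 9 ≡ 1 (mod 4).
    Then x = 30 + 55·1 = 85, valid modulo lcm(55, 4) = 220: x ≡ 85 (mod 220).
  Combine with x ≡ 1 (mod 3); new modulus lcm = 660.
    Write x = 85 + 220·t and substitute into x ≡ 1 (mod 3): 220·t ≡ 1 − 85 = -84 (mod 3).
    Reduce coefficients mod 3: 1·t ≡ 0 (mod 3).
    So t ≡ 0 (mod 3).
    Then x = 85 + 220·0 = 85, valid modulo lcm(220, 3) = 660: x ≡ 85 (mod 660).
Verify against each original: 85 mod 11 = 8, 85 mod 5 = 0, 85 mod 4 = 1, 85 mod 3 = 1.

x ≡ 85 (mod 660).


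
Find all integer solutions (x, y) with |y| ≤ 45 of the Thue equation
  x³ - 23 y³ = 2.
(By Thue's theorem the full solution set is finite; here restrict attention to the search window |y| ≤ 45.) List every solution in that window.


The equation is x³ - 23y³ = 2. For fixed y, x³ = 23·y³ + 2, so a solution requires the RHS to be a perfect cube.
Strategy: iterate y from -45 to 45, compute RHS = 23·y³ + 2, and check whether it is a (positive or negative) perfect cube.
Check small values of y:
  y = 0: RHS = 2 is not a perfect cube.
  y = 1: RHS = 25 is not a perfect cube.
  y = -1: RHS = -21 is not a perfect cube.
  y = 2: RHS = 186 is not a perfect cube.
  y = -2: RHS = -182 is not a perfect cube.
  y = 3: RHS = 623 is not a perfect cube.
  y = -3: RHS = -619 is not a perfect cube.
Continuing the search up to |y| = 45 finds no solutions either.
No (x, y) in the scanned range satisfies the equation.

No integer solutions with |y| ≤ 45.


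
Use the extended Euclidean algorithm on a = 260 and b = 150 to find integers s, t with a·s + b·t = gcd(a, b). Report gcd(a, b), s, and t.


Euclidean algorithm on (260, 150) — divide until remainder is 0:
  260 = 1 · 150 + 110
  150 = 1 · 110 + 40
  110 = 2 · 40 + 30
  40 = 1 · 30 + 10
  30 = 3 · 10 + 0
gcd(260, 150) = 10.
Track Bezout coefficients alongside the remainders: start with r₀ = 260 = a·1 + b·0 (s = 1, t = 0) and r₁ = 150 = a·0 + b·1 (s = 0, t = 1); each new remainder r_{k+1} = r_{k-1} − q_k·r_k inherits s_{k+1} = s_{k-1} − q_k·s_k, t_{k+1} = t_{k-1} − q_k·t_k, so r_k = a·s_k + b·t_k at every step:
  q = 1: r = 110, s = 1 − 1·0 = 1, t = 0 − 1·1 = -1  (check: 260·1 + 150·(-1) = 110)
  q = 1: r = 40, s = 0 − 1·1 = -1, t = 1 − 1·(-1) = 2  (check: 260·(-1) + 150·2 = 40)
  q = 2: r = 30, s = 1 − 2·(-1) = 3, t = -1 − 2·2 = -5  (check: 260·3 + 150·(-5) = 30)
  q = 1: r = 10, s = -1 − 1·3 = -4, t = 2 − 1·(-5) = 7  (check: 260·(-4) + 150·7 = 10)
The row with r = 10 (the gcd) gives the Bezout coefficients s = -4, t = 7.
Result: 260 · (-4) + 150 · (7) = 10.

gcd(260, 150) = 10; s = -4, t = 7 (check: 260·(-4) + 150·7 = 10).


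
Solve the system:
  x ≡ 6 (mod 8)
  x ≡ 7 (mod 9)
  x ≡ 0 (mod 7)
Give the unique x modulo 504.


Moduli 8, 9, 7 are pairwise coprime; by CRT there is a unique solution modulo M = 8 · 9 · 7 = 504.
Solve pairwise, accumulating the modulus:
  Start with x ≡ 6 (mod 8).
  Combine with x ≡ 7 (mod 9): since gcd(8, 9) = 1, we get a unique residue mod 72.
    Write x = 6 + 8·t and substitute into x ≡ 7 (mod 9): 8·t ≡ 7 − 6 = 1 (mod 9).
    The inverse of 8 mod 9 is 8 (since 8·8 = 64 = 7·9 + 1), so t ≡ 8·1 = 8 ≡ 8 (mod 9).
    Then x = 6 + 8·8 = 70, valid modulo lcm(8, 9) = 72: x ≡ 70 (mod 72).
  Combine with x ≡ 0 (mod 7): since gcd(72, 7) = 1, we get a unique residue mod 504.
    Write x = 70 + 72·t and substitute into x ≡ 0 (mod 7): 72·t ≡ 0 − 70 = -70 (mod 7).
    Reduce coefficients mod 7: 2·t ≡ 0 (mod 7).
    The inverse of 2 mod 7 is 4 (since 2·4 = 8 = 1·7 + 1), so t ≡ 4·0 = 0 ≡ 0 (mod 7).
    Then x = 70 + 72·0 = 70, valid modulo lcm(72, 7) = 504: x ≡ 70 (mod 504).
Verify: 70 mod 8 = 6 ✓, 70 mod 9 = 7 ✓, 70 mod 7 = 0 ✓.

x ≡ 70 (mod 504).


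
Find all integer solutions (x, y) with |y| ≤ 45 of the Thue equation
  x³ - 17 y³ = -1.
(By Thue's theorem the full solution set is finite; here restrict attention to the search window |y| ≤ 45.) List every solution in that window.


The equation is x³ - 17y³ = -1. For fixed y, x³ = 17·y³ − 1, so a solution requires the RHS to be a perfect cube.
Strategy: iterate y from -45 to 45, compute RHS = 17·y³ − 1, and check whether it is a (positive or negative) perfect cube.
Check small values of y:
  y = 0: RHS = -1 = (-1)³ ⇒ x = -1 works.
  y = 1: RHS = 16 is not a perfect cube.
  y = -1: RHS = -18 is not a perfect cube.
  y = 2: RHS = 135 is not a perfect cube.
  y = -2: RHS = -137 is not a perfect cube.
  y = 3: RHS = 458 is not a perfect cube.
  y = -3: RHS = -460 is not a perfect cube.
Continuing, at y = -7: RHS = -5832 = (-18)³ ⇒ x = -18 works.
Searching the remaining y in |y| ≤ 45 finds no further solutions.
Collected solutions: (-1, 0), (-18, -7).

Solutions (with |y| ≤ 45): (-1, 0), (-18, -7).


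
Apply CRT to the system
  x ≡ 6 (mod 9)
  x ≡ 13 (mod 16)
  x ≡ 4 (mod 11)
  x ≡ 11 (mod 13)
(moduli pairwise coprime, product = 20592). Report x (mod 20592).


Product of moduli M = 9 · 16 · 11 · 13 = 20592.
Merge one congruence at a time:
  Start: x ≡ 6 (mod 9).
  Combine with x ≡ 13 (mod 16); new modulus lcm = 144.
    Write x = 6 + 9·t and substitute into x ≡ 13 (mod 16): 9·t ≡ 13 − 6 = 7 (mod 16).
    The inverse of 9 mod 16 is 9 (since 9·9 = 81 = 5·16 + 1), so t ≡ 9·7 = 63 ≡ 15 (mod 16).
    Then x = 6 + 9·15 = 141, valid modulo lcm(9, 16) = 144: x ≡ 141 (mod 144).
  Combine with x ≡ 4 (mod 11); new modulus lcm = 1584.
    Write x = 141 + 144·t and substitute into x ≡ 4 (mod 11): 144·t ≡ 4 − 141 = -137 (mod 11).
    Reduce coefficients mod 11: 1·t ≡ 6 (mod 11).
    So t ≡ 6 (mod 11).
    Then x = 141 + 144·6 = 1005, valid modulo lcm(144, 11) = 1584: x ≡ 1005 (mod 1584).
  Combine with x ≡ 11 (mod 13); new modulus lcm = 20592.
    Write x = 1005 + 1584·t and substitute into x ≡ 11 (mod 13): 1584·t ≡ 11 − 1005 = -994 (mod 13).
    Reduce coefficients mod 13: 11·t ≡ 7 (mod 13).
    The inverse of 11 mod 13 is 6 (since 11·6 = 66 = 5·13 + 1), so t ≡ 6·7 = 42 ≡ 3 (mod 13).
    Then x = 1005 + 1584·3 = 5757, valid modulo lcm(1584, 13) = 20592: x ≡ 5757 (mod 20592).
Verify against each original: 5757 mod 9 = 6, 5757 mod 16 = 13, 5757 mod 11 = 4, 5757 mod 13 = 11.

x ≡ 5757 (mod 20592).


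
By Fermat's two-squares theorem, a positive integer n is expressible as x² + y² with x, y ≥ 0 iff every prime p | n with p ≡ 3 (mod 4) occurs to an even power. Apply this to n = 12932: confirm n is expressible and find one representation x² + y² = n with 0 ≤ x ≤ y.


Step 1: Factor n = 12932 = 2^2 · 53 · 61.
Step 2: Check the mod-4 condition on each prime factor: 2 = 2 (special); 53 ≡ 1 (mod 4), exponent 1; 61 ≡ 1 (mod 4), exponent 1.
All primes ≡ 3 (mod 4) appear to even exponent (or don't appear), so by the two-squares theorem n IS expressible as a sum of two squares.
Step 3: Build a representation. Group n = k² · m with k = 2 and m = 53 · 61 = 3233 (a product of primes ≡ 1 (mod 4)); a representation of m scales to one of n via (k·x)² + (k·y)² = k²(x² + y²). Each prime p ≡ 1 (mod 4) is itself a sum of two squares; find a² by testing p − a² for a perfect square:
  53: 53 − 1² = 52, 53 − 2² = 49 = 7² ⇒ 53 = 2² + 7².
  61: 61 − 1² = 60, 61 − 2² = 57, 61 − 3² = 52, 61 − 4² = 45, 61 − 5² = 36 = 6² ⇒ 61 = 5² + 6².
  Combine using the Brahmagupta–Fibonacci identity (a² + b²)(c² + d²) = (ac − bd)² + (ad + bc)² = (ac + bd)² + (ad − bc)²:
  53 · 61 = 3233: from (2² + 7²)(5² + 6²), take (2·5 − 7·6, 2·6 + 7·5) = (10 − 42, 12 + 35) = (-32, 47); dropping signs (only squares matter) gives (32, 47); check 32² + 47² = 1024 + 2209 = 3233 ✓.
  Scale by k = 2: (2·32, 2·47) = (64, 94).
Step 4: Order so x ≤ y and verify: 64² + 94² = 4096 + 8836 = 12932 = n. ✓

n = 12932 = 64² + 94² (one valid representation with x ≤ y).


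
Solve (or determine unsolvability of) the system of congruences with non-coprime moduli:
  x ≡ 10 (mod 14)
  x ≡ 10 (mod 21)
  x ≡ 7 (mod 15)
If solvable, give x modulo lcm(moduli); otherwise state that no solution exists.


Moduli 14, 21, 15 are not pairwise coprime, so CRT works modulo lcm(m_i) when all pairwise compatibility conditions hold.
Pairwise compatibility: gcd(m_i, m_j) must divide a_i - a_j for every pair.
Merge one congruence at a time:
  Start: x ≡ 10 (mod 14).
  Combine with x ≡ 10 (mod 21): gcd(14, 21) = 7; 10 - 10 = 0, which IS divisible by 7, so compatible.
    Write x = 10 + 14·t and substitute into x ≡ 10 (mod 21): 14·t ≡ 10 − 10 = 0 (mod 21).
    Divide the congruence (and modulus) by g = 7: 2·t ≡ 0 (mod 3).
    The inverse of 2 mod 3 is 2 (since 2·2 = 4 = 1·3 + 1), so t ≡ 2·0 = 0 ≡ 0 (mod 3).
    Then x = 10 + 14·0 = 10, valid modulo lcm(14, 21) = 42: x ≡ 10 (mod 42).
  Combine with x ≡ 7 (mod 15): gcd(42, 15) = 3; 7 - 10 = -3, which IS divisible by 3, so compatible.
    Write x = 10 + 42·t and substitute into x ≡ 7 (mod 15): 42·t ≡ 7 − 10 = -3 (mod 15).
    Divide the congruence (and modulus) by g = 3: 14·t ≡ -1 (mod 5).
    Reduce coefficients mod 5: 4·t ≡ 4 (mod 5).
    The inverse of 4 mod 5 is 4 (since 4·4 = 16 = 3·5 + 1), so t ≡ 4·4 = 16 ≡ 1 (mod 5).
    Then x = 10 + 42·1 = 52, valid modulo lcm(42, 15) = 210: x ≡ 52 (mod 210).
Verify: 52 mod 14 = 10, 52 mod 21 = 10, 52 mod 15 = 7.

x ≡ 52 (mod 210).


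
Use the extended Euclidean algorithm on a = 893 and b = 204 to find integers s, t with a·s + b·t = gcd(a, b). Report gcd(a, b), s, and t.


Euclidean algorithm on (893, 204) — divide until remainder is 0:
  893 = 4 · 204 + 77
  204 = 2 · 77 + 50
  77 = 1 · 50 + 27
  50 = 1 · 27 + 23
  27 = 1 · 23 + 4
  23 = 5 · 4 + 3
  4 = 1 · 3 + 1
  3 = 3 · 1 + 0
gcd(893, 204) = 1.
Track Bezout coefficients alongside the remainders: start with r₀ = 893 = a·1 + b·0 (s = 1, t = 0) and r₁ = 204 = a·0 + b·1 (s = 0, t = 1); each new remainder r_{k+1} = r_{k-1} − q_k·r_k inherits s_{k+1} = s_{k-1} − q_k·s_k, t_{k+1} = t_{k-1} − q_k·t_k, so r_k = a·s_k + b·t_k at every step:
  q = 4: r = 77, s = 1 − 4·0 = 1, t = 0 − 4·1 = -4  (check: 893·1 + 204·(-4) = 77)
  q = 2: r = 50, s = 0 − 2·1 = -2, t = 1 − 2·(-4) = 9  (check: 893·(-2) + 204·9 = 50)
  q = 1: r = 27, s = 1 − 1·(-2) = 3, t = -4 − 1·9 = -13  (check: 893·3 + 204·(-13) = 27)
  q = 1: r = 23, s = -2 − 1·3 = -5, t = 9 − 1·(-13) = 22  (check: 893·(-5) + 204·22 = 23)
  q = 1: r = 4, s = 3 − 1·(-5) = 8, t = -13 − 1·22 = -35  (check: 893·8 + 204·(-35) = 4)
  q = 5: r = 3, s = -5 − 5·8 = -45, t = 22 − 5·(-35) = 197  (check: 893·(-45) + 204·197 = 3)
  q = 1: r = 1, s = 8 − 1·(-45) = 53, t = -35 − 1·197 = -232  (check: 893·53 + 204·(-232) = 1)
The row with r = 1 (the gcd) gives the Bezout coefficients s = 53, t = -232.
Result: 893 · (53) + 204 · (-232) = 1.

gcd(893, 204) = 1; s = 53, t = -232 (check: 893·53 + 204·(-232) = 1).


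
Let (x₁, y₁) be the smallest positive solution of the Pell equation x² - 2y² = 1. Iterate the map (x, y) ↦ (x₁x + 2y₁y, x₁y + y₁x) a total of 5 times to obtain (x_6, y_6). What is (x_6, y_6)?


Step 1: Find the fundamental solution (x₁, y₁) of x² - 2y² = 1.
  Expand √2 as a continued fraction. a₀ = ⌊√2⌋ = 1; iterate m_{k+1} = d_k·a_k − m_k, d_{k+1} = (2 − m_{k+1}²)/d_k, a_{k+1} = ⌊(a₀ + m_{k+1})/d_{k+1}⌋ (starting m₀ = 0, d₀ = 1), with convergents p_k = a_k·p_{k-1} + p_{k-2}, q_k = a_k·q_{k-1} + q_{k-2} (p₋₁ = 1, q₋₁ = 0):
  k = 0: a₀ = 1; p₀/q₀ = 1/1; p₀² − 2·q₀² = 1 − 2 = -1.
  k = 1: m = 1, d = 1, a = ⌊(1 + 1)/1⌋ = 2; p/q = (2·1 + 1)/(2·1 + 0) = 3/2; p² − 2·q² = 9 − 8 = 1.
  The first convergent with p² − 2·q² = 1 gives the fundamental solution (x₁, y₁) = (3, 2).
Step 2: Apply the recurrence (x_{n+1}, y_{n+1}) = (x₁x_n + 2y₁y_n, x₁y_n + y₁x_n) repeatedly.
  From (x_1, y_1) = (3, 2): x_2 = 3·3 + 2·2·2 = 17; y_2 = 3·2 + 2·3 = 12.
  From (x_2, y_2) = (17, 12): x_3 = 3·17 + 2·2·12 = 99; y_3 = 3·12 + 2·17 = 70.
  From (x_3, y_3) = (99, 70): x_4 = 3·99 + 2·2·70 = 577; y_4 = 3·70 + 2·99 = 408.
  From (x_4, y_4) = (577, 408): x_5 = 3·577 + 2·2·408 = 3363; y_5 = 3·408 + 2·577 = 2378.
  From (x_5, y_5) = (3363, 2378): x_6 = 3·3363 + 2·2·2378 = 19601; y_6 = 3·2378 + 2·3363 = 13860.
Step 3: Verify x_6² - 2·y_6² = 384199201 - 384199200 = 1 (should be 1). ✓

(x_1, y_1) = (3, 2); (x_6, y_6) = (19601, 13860).


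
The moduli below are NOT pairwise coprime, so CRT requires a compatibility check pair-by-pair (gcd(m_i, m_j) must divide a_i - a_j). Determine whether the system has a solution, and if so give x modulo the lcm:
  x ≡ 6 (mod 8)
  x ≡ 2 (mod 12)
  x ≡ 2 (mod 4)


Moduli 8, 12, 4 are not pairwise coprime, so CRT works modulo lcm(m_i) when all pairwise compatibility conditions hold.
Pairwise compatibility: gcd(m_i, m_j) must divide a_i - a_j for every pair.
Merge one congruence at a time:
  Start: x ≡ 6 (mod 8).
  Combine with x ≡ 2 (mod 12): gcd(8, 12) = 4; 2 - 6 = -4, which IS divisible by 4, so compatible.
    Write x = 6 + 8·t and substitute into x ≡ 2 (mod 12): 8·t ≡ 2 − 6 = -4 (mod 12).
    Divide the congruence (and modulus) by g = 4: 2·t ≡ -1 (mod 3).
    Reduce coefficients mod 3: 2·t ≡ 2 (mod 3).
    The inverse of 2 mod 3 is 2 (since 2·2 = 4 = 1·3 + 1), so t ≡ 2·2 = 4 ≡ 1 (mod 3).
    Then x = 6 + 8·1 = 14, valid modulo lcm(8, 12) = 24: x ≡ 14 (mod 24).
  Combine with x ≡ 2 (mod 4): gcd(24, 4) = 4; 2 - 14 = -12, which IS divisible by 4, so compatible.
    Write x = 14 + 24·t and substitute into x ≡ 2 (mod 4): 24·t ≡ 2 − 14 = -12 (mod 4).
    Divide the congruence (and modulus) by g = 4: 6·t ≡ -3 (mod 1).
    Modulo 1 every t works; take t = 0.
    Then x = 14 + 24·0 = 14, valid modulo lcm(24, 4) = 24: x ≡ 14 (mod 24).
Verify: 14 mod 8 = 6, 14 mod 12 = 2, 14 mod 4 = 2.

x ≡ 14 (mod 24).


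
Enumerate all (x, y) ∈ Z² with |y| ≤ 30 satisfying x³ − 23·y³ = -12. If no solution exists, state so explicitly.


The equation is x³ - 23y³ = -12. For fixed y, x³ = 23·y³ − 12, so a solution requires the RHS to be a perfect cube.
Strategy: iterate y from -30 to 30, compute RHS = 23·y³ − 12, and check whether it is a (positive or negative) perfect cube.
Check small values of y:
  y = 0: RHS = -12 is not a perfect cube.
  y = 1: RHS = 11 is not a perfect cube.
  y = -1: RHS = -35 is not a perfect cube.
  y = 2: RHS = 172 is not a perfect cube.
  y = -2: RHS = -196 is not a perfect cube.
  y = 3: RHS = 609 is not a perfect cube.
  y = -3: RHS = -633 is not a perfect cube.
Continuing the search up to |y| = 30 finds no solutions either.
No (x, y) in the scanned range satisfies the equation.

No integer solutions with |y| ≤ 30.


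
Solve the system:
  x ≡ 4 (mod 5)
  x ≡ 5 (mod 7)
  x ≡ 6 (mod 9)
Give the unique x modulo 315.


Moduli 5, 7, 9 are pairwise coprime; by CRT there is a unique solution modulo M = 5 · 7 · 9 = 315.
Solve pairwise, accumulating the modulus:
  Start with x ≡ 4 (mod 5).
  Combine with x ≡ 5 (mod 7): since gcd(5, 7) = 1, we get a unique residue mod 35.
    Write x = 4 + 5·t and substitute into x ≡ 5 (mod 7): 5·t ≡ 5 − 4 = 1 (mod 7).
    The inverse of 5 mod 7 is 3 (since 5·3 = 15 = 2·7 + 1), so t ≡ 3·1 = 3 ≡ 3 (mod 7).
    Then x = 4 + 5·3 = 19, valid modulo lcm(5, 7) = 35: x ≡ 19 (mod 35).
  Combine with x ≡ 6 (mod 9): since gcd(35, 9) = 1, we get a unique residue mod 315.
    Write x = 19 + 35·t and substitute into x ≡ 6 (mod 9): 35·t ≡ 6 − 19 = -13 (mod 9).
    Reduce coefficients mod 9: 8·t ≡ 5 (mod 9).
    The inverse of 8 mod 9 is 8 (since 8·8 = 64 = 7·9 + 1), so t ≡ 8·5 = 40 ≡ 4 (mod 9).
    Then x = 19 + 35·4 = 159, valid modulo lcm(35, 9) = 315: x ≡ 159 (mod 315).
Verify: 159 mod 5 = 4 ✓, 159 mod 7 = 5 ✓, 159 mod 9 = 6 ✓.

x ≡ 159 (mod 315).


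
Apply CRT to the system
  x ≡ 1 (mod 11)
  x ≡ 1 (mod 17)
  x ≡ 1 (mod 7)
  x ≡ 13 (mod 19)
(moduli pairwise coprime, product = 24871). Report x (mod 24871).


Product of moduli M = 11 · 17 · 7 · 19 = 24871.
Merge one congruence at a time:
  Start: x ≡ 1 (mod 11).
  Combine with x ≡ 1 (mod 17); new modulus lcm = 187.
    Write x = 1 + 11·t and substitute into x ≡ 1 (mod 17): 11·t ≡ 1 − 1 = 0 (mod 17).
    The inverse of 11 mod 17 is 14 (since 11·14 = 154 = 9·17 + 1), so t ≡ 14·0 = 0 ≡ 0 (mod 17).
    Then x = 1 + 11·0 = 1, valid modulo lcm(11, 17) = 187: x ≡ 1 (mod 187).
  Combine with x ≡ 1 (mod 7); new modulus lcm = 1309.
    Write x = 1 + 187·t and substitute into x ≡ 1 (mod 7): 187·t ≡ 1 − 1 = 0 (mod 7).
    Reduce coefficients mod 7: 5·t ≡ 0 (mod 7).
    The inverse of 5 mod 7 is 3 (since 5·3 = 15 = 2·7 + 1), so t ≡ 3·0 = 0 ≡ 0 (mod 7).
    Then x = 1 + 187·0 = 1, valid modulo lcm(187, 7) = 1309: x ≡ 1 (mod 1309).
  Combine with x ≡ 13 (mod 19); new modulus lcm = 24871.
    Write x = 1 + 1309·t and substitute into x ≡ 13 (mod 19): 1309·t ≡ 13 − 1 = 12 (mod 19).
    Reduce coefficients mod 19: 17·t ≡ 12 (mod 19).
    The inverse of 17 mod 19 is 9 (since 17·9 = 153 = 8·19 + 1), so t ≡ 9·12 = 108 ≡ 13 (mod 19).
    Then x = 1 + 1309·13 = 17018, valid modulo lcm(1309, 19) = 24871: x ≡ 17018 (mod 24871).
Verify against each original: 17018 mod 11 = 1, 17018 mod 17 = 1, 17018 mod 7 = 1, 17018 mod 19 = 13.

x ≡ 17018 (mod 24871).


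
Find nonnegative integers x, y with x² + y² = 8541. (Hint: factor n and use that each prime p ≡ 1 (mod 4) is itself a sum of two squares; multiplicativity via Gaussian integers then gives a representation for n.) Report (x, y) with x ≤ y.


Step 1: Factor n = 8541 = 3^2 · 13 · 73.
Step 2: Check the mod-4 condition on each prime factor: 3 ≡ 3 (mod 4), exponent 2 (must be even); 13 ≡ 1 (mod 4), exponent 1; 73 ≡ 1 (mod 4), exponent 1.
All primes ≡ 3 (mod 4) appear to even exponent (or don't appear), so by the two-squares theorem n IS expressible as a sum of two squares.
Step 3: Build a representation. Group n = k² · m with k = 3 and m = 13 · 73 = 949 (a product of primes ≡ 1 (mod 4)); a representation of m scales to one of n via (k·x)² + (k·y)² = k²(x² + y²). Each prime p ≡ 1 (mod 4) is itself a sum of two squares; find a² by testing p − a² for a perfect square:
  13: 13 − 1² = 12, 13 − 2² = 9 = 3² ⇒ 13 = 2² + 3².
  73: 73 − 1² = 72, 73 − 2² = 69, 73 − 3² = 64 = 8² ⇒ 73 = 3² + 8².
  Combine using the Brahmagupta–Fibonacci identity (a² + b²)(c² + d²) = (ac − bd)² + (ad + bc)² = (ac + bd)² + (ad − bc)²:
  13 · 73 = 949: from (2² + 3²)(3² + 8²), take (2·3 − 3·8, 2·8 + 3·3) = (6 − 24, 16 + 9) = (-18, 25); dropping signs (only squares matter) gives (18, 25); check 18² + 25² = 324 + 625 = 949 ✓.
  Scale by k = 3: (3·18, 3·25) = (54, 75).
Step 4: Order so x ≤ y and verify: 54² + 75² = 2916 + 5625 = 8541 = n. ✓

n = 8541 = 54² + 75² (one valid representation with x ≤ y).


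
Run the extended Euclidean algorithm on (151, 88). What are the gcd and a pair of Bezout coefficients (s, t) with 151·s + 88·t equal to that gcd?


Euclidean algorithm on (151, 88) — divide until remainder is 0:
  151 = 1 · 88 + 63
  88 = 1 · 63 + 25
  63 = 2 · 25 + 13
  25 = 1 · 13 + 12
  13 = 1 · 12 + 1
  12 = 12 · 1 + 0
gcd(151, 88) = 1.
Track Bezout coefficients alongside the remainders: start with r₀ = 151 = a·1 + b·0 (s = 1, t = 0) and r₁ = 88 = a·0 + b·1 (s = 0, t = 1); each new remainder r_{k+1} = r_{k-1} − q_k·r_k inherits s_{k+1} = s_{k-1} − q_k·s_k, t_{k+1} = t_{k-1} − q_k·t_k, so r_k = a·s_k + b·t_k at every step:
  q = 1: r = 63, s = 1 − 1·0 = 1, t = 0 − 1·1 = -1  (check: 151·1 + 88·(-1) = 63)
  q = 1: r = 25, s = 0 − 1·1 = -1, t = 1 − 1·(-1) = 2  (check: 151·(-1) + 88·2 = 25)
  q = 2: r = 13, s = 1 − 2·(-1) = 3, t = -1 − 2·2 = -5  (check: 151·3 + 88·(-5) = 13)
  q = 1: r = 12, s = -1 − 1·3 = -4, t = 2 − 1·(-5) = 7  (check: 151·(-4) + 88·7 = 12)
  q = 1: r = 1, s = 3 − 1·(-4) = 7, t = -5 − 1·7 = -12  (check: 151·7 + 88·(-12) = 1)
The row with r = 1 (the gcd) gives the Bezout coefficients s = 7, t = -12.
Result: 151 · (7) + 88 · (-12) = 1.

gcd(151, 88) = 1; s = 7, t = -12 (check: 151·7 + 88·(-12) = 1).


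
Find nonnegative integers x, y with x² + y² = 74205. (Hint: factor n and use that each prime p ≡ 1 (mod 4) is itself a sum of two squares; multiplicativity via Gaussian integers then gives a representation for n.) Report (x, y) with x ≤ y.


Step 1: Factor n = 74205 = 3^2 · 5 · 17 · 97.
Step 2: Check the mod-4 condition on each prime factor: 3 ≡ 3 (mod 4), exponent 2 (must be even); 5 ≡ 1 (mod 4), exponent 1; 17 ≡ 1 (mod 4), exponent 1; 97 ≡ 1 (mod 4), exponent 1.
All primes ≡ 3 (mod 4) appear to even exponent (or don't appear), so by the two-squares theorem n IS expressible as a sum of two squares.
Step 3: Build a representation. Group n = k² · m with k = 3 and m = 5 · 17 · 97 = 8245 (a product of primes ≡ 1 (mod 4)); a representation of m scales to one of n via (k·x)² + (k·y)² = k²(x² + y²). Each prime p ≡ 1 (mod 4) is itself a sum of two squares; find a² by testing p − a² for a perfect square:
  5: 5 − 1² = 4 = 2² ⇒ 5 = 1² + 2².
  17: 17 − 1² = 16 = 4² ⇒ 17 = 1² + 4².
  97: 97 − 1² = 96, 97 − 2² = 93, 97 − 3² = 88, 97 − 4² = 81 = 9² ⇒ 97 = 4² + 9².
  Combine using the Brahmagupta–Fibonacci identity (a² + b²)(c² + d²) = (ac − bd)² + (ad + bc)² = (ac + bd)² + (ad − bc)²:
  5 · 17 = 85: from (1² + 2²)(1² + 4²), take (1·1 − 2·4, 1·4 + 2·1) = (1 − 8, 4 + 2) = (-7, 6); dropping signs (only squares matter) gives (7, 6); check 7² + 6² = 49 + 36 = 85 ✓.
  85 · 97 = 8245: from (7² + 6²)(4² + 9²), take (7·4 − 6·9, 7·9 + 6·4) = (28 − 54, 63 + 24) = (-26, 87); dropping signs (only squares matter) gives (26, 87); check 26² + 87² = 676 + 7569 = 8245 ✓.
  Scale by k = 3: (3·26, 3·87) = (78, 261).
Step 4: Order so x ≤ y and verify: 78² + 261² = 6084 + 68121 = 74205 = n. ✓

n = 74205 = 78² + 261² (one valid representation with x ≤ y).


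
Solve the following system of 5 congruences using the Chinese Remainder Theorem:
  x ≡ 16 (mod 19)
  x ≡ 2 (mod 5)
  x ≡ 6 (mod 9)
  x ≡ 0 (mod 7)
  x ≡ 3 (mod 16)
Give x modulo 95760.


Product of moduli M = 19 · 5 · 9 · 7 · 16 = 95760.
Merge one congruence at a time:
  Start: x ≡ 16 (mod 19).
  Combine with x ≡ 2 (mod 5); new modulus lcm = 95.
    Write x = 16 + 19·t and substitute into x ≡ 2 (mod 5): 19·t ≡ 2 − 16 = -14 (mod 5).
    Reduce coefficients mod 5: 4·t ≡ 1 (mod 5).
    The inverse of 4 mod 5 is 4 (since 4·4 = 16 = 3·5 + 1), so t ≡ 4·1 = 4 ≡ 4 (mod 5).
    Then x = 16 + 19·4 = 92, valid modulo lcm(19, 5) = 95: x ≡ 92 (mod 95).
  Combine with x ≡ 6 (mod 9); new modulus lcm = 855.
    Write x = 92 + 95·t and substitute into x ≡ 6 (mod 9): 95·t ≡ 6 − 92 = -86 (mod 9).
    Reduce coefficients mod 9: 5·t ≡ 4 (mod 9).
    The inverse of 5 mod 9 is 2 (since 5·2 = 10 = 1·9 + 1), so t ≡ 2·4 = 8 ≡ 8 (mod 9).
    Then x = 92 + 95·8 = 852, valid modulo lcm(95, 9) = 855: x ≡ 852 (mod 855).
  Combine with x ≡ 0 (mod 7); new modulus lcm = 5985.
    Write x = 852 + 855·t and substitute into x ≡ 0 (mod 7): 855·t ≡ 0 − 852 = -852 (mod 7).
    Reduce coefficients mod 7: 1·t ≡ 2 (mod 7).
    So t ≡ 2 (mod 7).
    Then x = 852 + 855·2 = 2562, valid modulo lcm(855, 7) = 5985: x ≡ 2562 (mod 5985).
  Combine with x ≡ 3 (mod 16); new modulus lcm = 95760.
    Write x = 2562 + 5985·t and substitute into x ≡ 3 (mod 16): 5985·t ≡ 3 − 2562 = -2559 (mod 16).
    Reduce coefficients mod 16: 1·t ≡ 1 (mod 16).
    So t ≡ 1 (mod 16).
    Then x = 2562 + 5985·1 = 8547, valid modulo lcm(5985, 16) = 95760: x ≡ 8547 (mod 95760).
Verify against each original: 8547 mod 19 = 16, 8547 mod 5 = 2, 8547 mod 9 = 6, 8547 mod 7 = 0, 8547 mod 16 = 3.

x ≡ 8547 (mod 95760).


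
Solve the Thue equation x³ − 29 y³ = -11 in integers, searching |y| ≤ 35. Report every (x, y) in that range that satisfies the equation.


The equation is x³ - 29y³ = -11. For fixed y, x³ = 29·y³ − 11, so a solution requires the RHS to be a perfect cube.
Strategy: iterate y from -35 to 35, compute RHS = 29·y³ − 11, and check whether it is a (positive or negative) perfect cube.
Check small values of y:
  y = 0: RHS = -11 is not a perfect cube.
  y = 1: RHS = 18 is not a perfect cube.
  y = -1: RHS = -40 is not a perfect cube.
  y = 2: RHS = 221 is not a perfect cube.
  y = -2: RHS = -243 is not a perfect cube.
  y = 3: RHS = 772 is not a perfect cube.
  y = -3: RHS = -794 is not a perfect cube.
Continuing the search up to |y| = 35 finds no solutions either.
No (x, y) in the scanned range satisfies the equation.

No integer solutions with |y| ≤ 35.


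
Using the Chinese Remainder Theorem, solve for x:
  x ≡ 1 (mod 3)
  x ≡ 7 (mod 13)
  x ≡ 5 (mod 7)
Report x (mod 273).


Moduli 3, 13, 7 are pairwise coprime; by CRT there is a unique solution modulo M = 3 · 13 · 7 = 273.
Solve pairwise, accumulating the modulus:
  Start with x ≡ 1 (mod 3).
  Combine with x ≡ 7 (mod 13): since gcd(3, 13) = 1, we get a unique residue mod 39.
    Write x = 1 + 3·t and substitute into x ≡ 7 (mod 13): 3·t ≡ 7 − 1 = 6 (mod 13).
    The inverse of 3 mod 13 is 9 (since 3·9 = 27 = 2·13 + 1), so t ≡ 9·6 = 54 ≡ 2 (mod 13).
    Then x = 1 + 3·2 = 7, valid modulo lcm(3, 13) = 39: x ≡ 7 (mod 39).
  Combine with x ≡ 5 (mod 7): since gcd(39, 7) = 1, we get a unique residue mod 273.
    Write x = 7 + 39·t and substitute into x ≡ 5 (mod 7): 39·t ≡ 5 − 7 = -2 (mod 7).
    Reduce coefficients mod 7: 4·t ≡ 5 (mod 7).
    The inverse of 4 mod 7 is 2 (since 4·2 = 8 = 1·7 + 1), so t ≡ 2·5 = 10 ≡ 3 (mod 7).
    Then x = 7 + 39·3 = 124, valid modulo lcm(39, 7) = 273: x ≡ 124 (mod 273).
Verify: 124 mod 3 = 1 ✓, 124 mod 13 = 7 ✓, 124 mod 7 = 5 ✓.

x ≡ 124 (mod 273).


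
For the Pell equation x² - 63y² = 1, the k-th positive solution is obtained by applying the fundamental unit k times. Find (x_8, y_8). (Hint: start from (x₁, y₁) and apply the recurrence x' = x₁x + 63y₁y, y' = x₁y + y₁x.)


Step 1: Find the fundamental solution (x₁, y₁) of x² - 63y² = 1.
  Expand √63 as a continued fraction. a₀ = ⌊√63⌋ = 7; iterate m_{k+1} = d_k·a_k − m_k, d_{k+1} = (63 − m_{k+1}²)/d_k, a_{k+1} = ⌊(a₀ + m_{k+1})/d_{k+1}⌋ (starting m₀ = 0, d₀ = 1), with convergents p_k = a_k·p_{k-1} + p_{k-2}, q_k = a_k·q_{k-1} + q_{k-2} (p₋₁ = 1, q₋₁ = 0):
  k = 0: a₀ = 7; p₀/q₀ = 7/1; p₀² − 63·q₀² = 49 − 63 = -14.
  k = 1: m = 7, d = 14, a = ⌊(7 + 7)/14⌋ = 1; p/q = (1·7 + 1)/(1·1 + 0) = 8/1; p² − 63·q² = 64 − 63 = 1.
  The first convergent with p² − 63·q² = 1 gives the fundamental solution (x₁, y₁) = (8, 1).
Step 2: Apply the recurrence (x_{n+1}, y_{n+1}) = (x₁x_n + 63y₁y_n, x₁y_n + y₁x_n) repeatedly.
  From (x_1, y_1) = (8, 1): x_2 = 8·8 + 63·1·1 = 127; y_2 = 8·1 + 1·8 = 16.
  From (x_2, y_2) = (127, 16): x_3 = 8·127 + 63·1·16 = 2024; y_3 = 8·16 + 1·127 = 255.
  From (x_3, y_3) = (2024, 255): x_4 = 8·2024 + 63·1·255 = 32257; y_4 = 8·255 + 1·2024 = 4064.
  From (x_4, y_4) = (32257, 4064): x_5 = 8·32257 + 63·1·4064 = 514088; y_5 = 8·4064 + 1·32257 = 64769.
  From (x_5, y_5) = (514088, 64769): x_6 = 8·514088 + 63·1·64769 = 8193151; y_6 = 8·64769 + 1·514088 = 1032240.
  From (x_6, y_6) = (8193151, 1032240): x_7 = 8·8193151 + 63·1·1032240 = 130576328; y_7 = 8·1032240 + 1·8193151 = 16451071.
  From (x_7, y_7) = (130576328, 16451071): x_8 = 8·130576328 + 63·1·16451071 = 2081028097; y_8 = 8·16451071 + 1·130576328 = 262184896.
Step 3: Verify x_8² - 63·y_8² = 4330677940503441409 - 4330677940503441408 = 1 (should be 1). ✓

(x_1, y_1) = (8, 1); (x_8, y_8) = (2081028097, 262184896).


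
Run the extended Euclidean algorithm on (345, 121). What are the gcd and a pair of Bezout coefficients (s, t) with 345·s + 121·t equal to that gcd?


Euclidean algorithm on (345, 121) — divide until remainder is 0:
  345 = 2 · 121 + 103
  121 = 1 · 103 + 18
  103 = 5 · 18 + 13
  18 = 1 · 13 + 5
  13 = 2 · 5 + 3
  5 = 1 · 3 + 2
  3 = 1 · 2 + 1
  2 = 2 · 1 + 0
gcd(345, 121) = 1.
Track Bezout coefficients alongside the remainders: start with r₀ = 345 = a·1 + b·0 (s = 1, t = 0) and r₁ = 121 = a·0 + b·1 (s = 0, t = 1); each new remainder r_{k+1} = r_{k-1} − q_k·r_k inherits s_{k+1} = s_{k-1} − q_k·s_k, t_{k+1} = t_{k-1} − q_k·t_k, so r_k = a·s_k + b·t_k at every step:
  q = 2: r = 103, s = 1 − 2·0 = 1, t = 0 − 2·1 = -2  (check: 345·1 + 121·(-2) = 103)
  q = 1: r = 18, s = 0 − 1·1 = -1, t = 1 − 1·(-2) = 3  (check: 345·(-1) + 121·3 = 18)
  q = 5: r = 13, s = 1 − 5·(-1) = 6, t = -2 − 5·3 = -17  (check: 345·6 + 121·(-17) = 13)
  q = 1: r = 5, s = -1 − 1·6 = -7, t = 3 − 1·(-17) = 20  (check: 345·(-7) + 121·20 = 5)
  q = 2: r = 3, s = 6 − 2·(-7) = 20, t = -17 − 2·20 = -57  (check: 345·20 + 121·(-57) = 3)
  q = 1: r = 2, s = -7 − 1·20 = -27, t = 20 − 1·(-57) = 77  (check: 345·(-27) + 121·77 = 2)
  q = 1: r = 1, s = 20 − 1·(-27) = 47, t = -57 − 1·77 = -134  (check: 345·47 + 121·(-134) = 1)
The row with r = 1 (the gcd) gives the Bezout coefficients s = 47, t = -134.
Result: 345 · (47) + 121 · (-134) = 1.

gcd(345, 121) = 1; s = 47, t = -134 (check: 345·47 + 121·(-134) = 1).


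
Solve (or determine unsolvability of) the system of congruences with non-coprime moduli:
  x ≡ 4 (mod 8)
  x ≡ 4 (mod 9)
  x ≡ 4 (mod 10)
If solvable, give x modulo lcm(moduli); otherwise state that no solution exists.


Moduli 8, 9, 10 are not pairwise coprime, so CRT works modulo lcm(m_i) when all pairwise compatibility conditions hold.
Pairwise compatibility: gcd(m_i, m_j) must divide a_i - a_j for every pair.
Merge one congruence at a time:
  Start: x ≡ 4 (mod 8).
  Combine with x ≡ 4 (mod 9): gcd(8, 9) = 1; 4 - 4 = 0, which IS divisible by 1, so compatible.
    Write x = 4 + 8·t and substitute into x ≡ 4 (mod 9): 8·t ≡ 4 − 4 = 0 (mod 9).
    The inverse of 8 mod 9 is 8 (since 8·8 = 64 = 7·9 + 1), so t ≡ 8·0 = 0 ≡ 0 (mod 9).
    Then x = 4 + 8·0 = 4, valid modulo lcm(8, 9) = 72: x ≡ 4 (mod 72).
  Combine with x ≡ 4 (mod 10): gcd(72, 10) = 2; 4 - 4 = 0, which IS divisible by 2, so compatible.
    Write x = 4 + 72·t and substitute into x ≡ 4 (mod 10): 72·t ≡ 4 − 4 = 0 (mod 10).
    Divide the congruence (and modulus) by g = 2: 36·t ≡ 0 (mod 5).
    Reduce coefficients mod 5: 1·t ≡ 0 (mod 5).
    So t ≡ 0 (mod 5).
    Then x = 4 + 72·0 = 4, valid modulo lcm(72, 10) = 360: x ≡ 4 (mod 360).
Verify: 4 mod 8 = 4, 4 mod 9 = 4, 4 mod 10 = 4.

x ≡ 4 (mod 360).


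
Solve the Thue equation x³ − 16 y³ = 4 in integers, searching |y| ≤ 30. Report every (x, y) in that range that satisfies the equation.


The equation is x³ - 16y³ = 4. For fixed y, x³ = 16·y³ + 4, so a solution requires the RHS to be a perfect cube.
Strategy: iterate y from -30 to 30, compute RHS = 16·y³ + 4, and check whether it is a (positive or negative) perfect cube.
Check small values of y:
  y = 0: RHS = 4 is not a perfect cube.
  y = 1: RHS = 20 is not a perfect cube.
  y = -1: RHS = -12 is not a perfect cube.
  y = 2: RHS = 132 is not a perfect cube.
  y = -2: RHS = -124 is not a perfect cube.
  y = 3: RHS = 436 is not a perfect cube.
  y = -3: RHS = -428 is not a perfect cube.
Continuing the search up to |y| = 30 finds no solutions either.
No (x, y) in the scanned range satisfies the equation.

No integer solutions with |y| ≤ 30.


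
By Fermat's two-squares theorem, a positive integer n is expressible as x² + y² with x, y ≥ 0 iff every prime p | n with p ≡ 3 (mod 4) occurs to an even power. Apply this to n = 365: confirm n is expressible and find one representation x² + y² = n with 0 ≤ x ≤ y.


Step 1: Factor n = 365 = 5 · 73.
Step 2: Check the mod-4 condition on each prime factor: 5 ≡ 1 (mod 4), exponent 1; 73 ≡ 1 (mod 4), exponent 1.
All primes ≡ 3 (mod 4) appear to even exponent (or don't appear), so by the two-squares theorem n IS expressible as a sum of two squares.
Step 3: Build a representation. Here n = 5 · 73 is a product of primes ≡ 1 (mod 4). Each prime p ≡ 1 (mod 4) is itself a sum of two squares; find a² by testing p − a² for a perfect square:
  5: 5 − 1² = 4 = 2² ⇒ 5 = 1² + 2².
  73: 73 − 1² = 72, 73 − 2² = 69, 73 − 3² = 64 = 8² ⇒ 73 = 3² + 8².
  Combine using the Brahmagupta–Fibonacci identity (a² + b²)(c² + d²) = (ac − bd)² + (ad + bc)² = (ac + bd)² + (ad − bc)²:
  5 · 73 = 365: from (1² + 2²)(3² + 8²), take (1·3 − 2·8, 1·8 + 2·3) = (3 − 16, 8 + 6) = (-13, 14); dropping signs (only squares matter) gives (13, 14); check 13² + 14² = 169 + 196 = 365 ✓.
Step 4: Order so x ≤ y and verify: 13² + 14² = 169 + 196 = 365 = n. ✓

n = 365 = 13² + 14² (one valid representation with x ≤ y).


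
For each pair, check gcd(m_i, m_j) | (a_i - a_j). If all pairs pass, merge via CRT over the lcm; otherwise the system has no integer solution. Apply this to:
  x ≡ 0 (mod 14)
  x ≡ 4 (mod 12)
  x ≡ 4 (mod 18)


Moduli 14, 12, 18 are not pairwise coprime, so CRT works modulo lcm(m_i) when all pairwise compatibility conditions hold.
Pairwise compatibility: gcd(m_i, m_j) must divide a_i - a_j for every pair.
Merge one congruence at a time:
  Start: x ≡ 0 (mod 14).
  Combine with x ≡ 4 (mod 12): gcd(14, 12) = 2; 4 - 0 = 4, which IS divisible by 2, so compatible.
    Write x = 0 + 14·t and substitute into x ≡ 4 (mod 12): 14·t ≡ 4 − 0 = 4 (mod 12).
    Divide the congruence (and modulus) by g = 2: 7·t ≡ 2 (mod 6).
    Reduce coefficients mod 6: 1·t ≡ 2 (mod 6).
    So t ≡ 2 (mod 6).
    Then x = 0 + 14·2 = 28, valid modulo lcm(14, 12) = 84: x ≡ 28 (mod 84).
  Combine with x ≡ 4 (mod 18): gcd(84, 18) = 6; 4 - 28 = -24, which IS divisible by 6, so compatible.
    Write x = 28 + 84·t and substitute into x ≡ 4 (mod 18): 84·t ≡ 4 − 28 = -24 (mod 18).
    Divide the congruence (and modulus) by g = 6: 14·t ≡ -4 (mod 3).
    Reduce coefficients mod 3: 2·t ≡ 2 (mod 3).
    The inverse of 2 mod 3 is 2 (since 2·2 = 4 = 1·3 + 1), so t ≡ 2·2 = 4 ≡ 1 (mod 3).
    Then x = 28 + 84·1 = 112, valid modulo lcm(84, 18) = 252: x ≡ 112 (mod 252).
Verify: 112 mod 14 = 0, 112 mod 12 = 4, 112 mod 18 = 4.

x ≡ 112 (mod 252).


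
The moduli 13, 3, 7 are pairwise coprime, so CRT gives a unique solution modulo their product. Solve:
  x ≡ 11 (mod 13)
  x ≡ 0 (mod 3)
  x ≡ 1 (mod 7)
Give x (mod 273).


Moduli 13, 3, 7 are pairwise coprime; by CRT there is a unique solution modulo M = 13 · 3 · 7 = 273.
Solve pairwise, accumulating the modulus:
  Start with x ≡ 11 (mod 13).
  Combine with x ≡ 0 (mod 3): since gcd(13, 3) = 1, we get a unique residue mod 39.
    Write x = 11 + 13·t and substitute into x ≡ 0 (mod 3): 13·t ≡ 0 − 11 = -11 (mod 3).
    Reduce coefficients mod 3: 1·t ≡ 1 (mod 3).
    So t ≡ 1 (mod 3).
    Then x = 11 + 13·1 = 24, valid modulo lcm(13, 3) = 39: x ≡ 24 (mod 39).
  Combine with x ≡ 1 (mod 7): since gcd(39, 7) = 1, we get a unique residue mod 273.
    Write x = 24 + 39·t and substitute into x ≡ 1 (mod 7): 39·t ≡ 1 − 24 = -23 (mod 7).
    Reduce coefficients mod 7: 4·t ≡ 5 (mod 7).
    The inverse of 4 mod 7 is 2 (since 4·2 = 8 = 1·7 + 1), so t ≡ 2·5 = 10 ≡ 3 (mod 7).
    Then x = 24 + 39·3 = 141, valid modulo lcm(39, 7) = 273: x ≡ 141 (mod 273).
Verify: 141 mod 13 = 11 ✓, 141 mod 3 = 0 ✓, 141 mod 7 = 1 ✓.

x ≡ 141 (mod 273).


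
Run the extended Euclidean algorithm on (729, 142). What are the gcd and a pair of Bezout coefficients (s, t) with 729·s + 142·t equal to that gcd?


Euclidean algorithm on (729, 142) — divide until remainder is 0:
  729 = 5 · 142 + 19
  142 = 7 · 19 + 9
  19 = 2 · 9 + 1
  9 = 9 · 1 + 0
gcd(729, 142) = 1.
Track Bezout coefficients alongside the remainders: start with r₀ = 729 = a·1 + b·0 (s = 1, t = 0) and r₁ = 142 = a·0 + b·1 (s = 0, t = 1); each new remainder r_{k+1} = r_{k-1} − q_k·r_k inherits s_{k+1} = s_{k-1} − q_k·s_k, t_{k+1} = t_{k-1} − q_k·t_k, so r_k = a·s_k + b·t_k at every step:
  q = 5: r = 19, s = 1 − 5·0 = 1, t = 0 − 5·1 = -5  (check: 729·1 + 142·(-5) = 19)
  q = 7: r = 9, s = 0 − 7·1 = -7, t = 1 − 7·(-5) = 36  (check: 729·(-7) + 142·36 = 9)
  q = 2: r = 1, s = 1 − 2·(-7) = 15, t = -5 − 2·36 = -77  (check: 729·15 + 142·(-77) = 1)
The row with r = 1 (the gcd) gives the Bezout coefficients s = 15, t = -77.
Result: 729 · (15) + 142 · (-77) = 1.

gcd(729, 142) = 1; s = 15, t = -77 (check: 729·15 + 142·(-77) = 1).
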